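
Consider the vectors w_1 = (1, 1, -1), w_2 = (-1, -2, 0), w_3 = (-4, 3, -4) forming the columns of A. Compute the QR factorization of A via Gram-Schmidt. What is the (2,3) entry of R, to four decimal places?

w_1 = (1, 1, -1); ‖w_1‖ = 1.7321, so e_1 = (0.5774, 0.5774, -0.5774).
e_1·w_2 = 0.5774·(-1) + 0.5774·(-2) + (-0.5774)·0 = -1.7321.
u_2 = w_2 + 1.7321·e_1 = (0.0000, -1.0000, -1.0000).
‖u_2‖ = 1.4142, so e_2 = (0.0000, -0.7071, -0.7071).
r_{23} = e_2·w_3 = 0.7071.

r_{23} = 0.7071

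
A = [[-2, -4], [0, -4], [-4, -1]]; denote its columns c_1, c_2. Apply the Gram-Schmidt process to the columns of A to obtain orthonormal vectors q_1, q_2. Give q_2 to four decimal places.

c_1 = (-2, 0, -4); ‖c_1‖ = 4.4721, so q_1 = (-0.4472, 0.0000, -0.8944).
q_1·c_2 = (-0.4472)·(-4) + 0.0000·(-4) + (-0.8944)·(-1) = 2.6833.
u_2 = c_2 − 2.6833·q_1 = (-2.8000, -4.0000, 1.4000).
‖u_2‖ = 5.0794, so q_2 = (-0.5512, -0.7875, 0.2756).

q_2 = (-0.5512, -0.7875, 0.2756)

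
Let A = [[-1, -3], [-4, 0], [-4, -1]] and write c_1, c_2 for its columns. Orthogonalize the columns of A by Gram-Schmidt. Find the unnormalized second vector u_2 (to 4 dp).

u_2 = (-2.7879, 0.8485, -0.1515)

e_1 = c_1/‖c_1‖ = (-1, -4, -4)/5.7446 = (-0.1741, -0.6963, -0.6963).
r_{12} = e_1·c_2 = 1.2185.
u_2 = c_2 − 1.2185·e_1 = (-2.7879, 0.8485, -0.1515).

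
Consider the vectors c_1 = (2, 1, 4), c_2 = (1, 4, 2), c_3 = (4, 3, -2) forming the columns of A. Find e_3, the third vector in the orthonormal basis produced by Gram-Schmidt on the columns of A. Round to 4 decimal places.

e_3 = (0.8944, 0.0000, -0.4472)

e_1 = c_1/‖c_1‖ = (2, 1, 4)/4.5826 = (0.4364, 0.2182, 0.8729).
r_{12} = e_1·c_2 = 3.0551.
u_2 = c_2 − 3.0551·e_1 = (-0.3333, 3.3333, -0.6667).
‖u_2‖ = 3.4157, so e_2 = (-0.0976, 0.9759, -0.1952).
r_{13} = e_1·c_3 = 0.6547; r_{23} = e_2·c_3 = 2.9277.
u_3 = c_3 − 0.6547·e_1 − 2.9277·e_2 = (4.0000, 0.0000, -2.0000).
‖u_3‖ = 4.4721, so e_3 = (0.8944, 0.0000, -0.4472).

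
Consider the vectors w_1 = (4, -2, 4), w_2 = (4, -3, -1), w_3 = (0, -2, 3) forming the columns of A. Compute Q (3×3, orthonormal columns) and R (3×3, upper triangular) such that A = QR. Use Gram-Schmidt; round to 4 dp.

q_1 = w_1/‖w_1‖ = (4, -2, 4)/6.0000 = (0.6667, -0.3333, 0.6667).
r_{12} = q_1·w_2 = 3.0000.
u_2 = w_2 − 3.0000·q_1 = (2.0000, -2.0000, -3.0000).
‖u_2‖ = 4.1231, so q_2 = (0.4851, -0.4851, -0.7276).
r_{13} = q_1·w_3 = 2.6667; r_{23} = q_2·w_3 = -1.2127.
u_3 = w_3 − 2.6667·q_1 + 1.2127·q_2 = (-1.1895, -1.6993, 0.3399).
‖u_3‖ = 2.1020, so q_3 = (-0.5659, -0.8085, 0.1617).

Q = [[0.6667, 0.4851, -0.5659], [-0.3333, -0.4851, -0.8085], [0.6667, -0.7276, 0.1617]], R = [[6.0000, 3.0000, 2.6667], [0.0000, 4.1231, -1.2127], [0.0000, 0.0000, 2.1020]]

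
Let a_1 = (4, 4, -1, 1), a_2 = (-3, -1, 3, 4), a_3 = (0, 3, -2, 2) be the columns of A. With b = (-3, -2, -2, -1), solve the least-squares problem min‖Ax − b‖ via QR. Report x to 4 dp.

x = (-1.1237, -0.4302, 0.7970)

a_1 = (4, 4, -1, 1); ‖a_1‖ = 5.8310, so e_1 = (0.6860, 0.6860, -0.1715, 0.1715).
e_1·a_2 = 0.6860·(-3) + 0.6860·(-1) + (-0.1715)·3 + 0.1715·4 = -2.5725.
u_2 = a_2 + 2.5725·e_1 = (-1.2353, 0.7647, 2.5588, 4.4412).
‖u_2‖ = 5.3275, so e_2 = (-0.2319, 0.1435, 0.4803, 0.8336).
e_1·a_3 = 0.6860·0 + 0.6860·3 + (-0.1715)·(-2) + 0.1715·2 = 2.7440; e_2·a_3 = (-0.2319)·0 + 0.1435·3 + 0.4803·(-2) + 0.8336·2 = 1.1373.
u_3 = a_3 − 2.7440·e_1 − 1.1373·e_2 = (-1.6187, 0.9544, -2.0756, 0.5813).
‖u_3‖ = 2.8596, so e_3 = (-0.5660, 0.3338, -0.7259, 0.2033).
Qᵀb = (-3.2585, -1.3857, 2.2790).
Back-substitute: x_3 = 2.2790/2.8596 = 0.7970.
x_2 = (-1.3857 − 1.1373·0.7970)/5.3275 = -0.4302.
x_1 = (-3.2585 + 2.5725·(-0.4302) − 2.7440·0.7970)/5.8310 = -1.1237.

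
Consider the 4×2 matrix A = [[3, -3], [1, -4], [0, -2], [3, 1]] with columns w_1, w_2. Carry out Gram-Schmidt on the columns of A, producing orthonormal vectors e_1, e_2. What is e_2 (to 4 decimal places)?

w_1 = (3, 1, 0, 3); ‖w_1‖ = 4.3589, so e_1 = (0.6882, 0.2294, 0.0000, 0.6882).
e_1·w_2 = 0.6882·(-3) + 0.2294·(-4) + 0.0000·(-2) + 0.6882·1 = -2.2942.
u_2 = w_2 + 2.2942·e_1 = (-1.4211, -3.4737, -2.0000, 2.5789).
‖u_2‖ = 4.9736, so e_2 = (-0.2857, -0.6984, -0.4021, 0.5185).

e_2 = (-0.2857, -0.6984, -0.4021, 0.5185)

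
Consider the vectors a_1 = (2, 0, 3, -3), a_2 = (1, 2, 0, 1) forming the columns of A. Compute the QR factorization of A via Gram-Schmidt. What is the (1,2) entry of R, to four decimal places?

a_1 = (2, 0, 3, -3); ‖a_1‖ = 4.6904, so e_1 = (0.4264, 0.0000, 0.6396, -0.6396).
r_{12} = e_1·a_2 = -0.2132.

r_{12} = -0.2132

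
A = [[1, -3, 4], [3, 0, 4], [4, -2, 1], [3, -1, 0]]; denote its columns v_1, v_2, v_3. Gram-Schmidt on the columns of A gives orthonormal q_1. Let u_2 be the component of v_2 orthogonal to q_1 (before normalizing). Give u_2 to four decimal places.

v_1 = (1, 3, 4, 3); ‖v_1‖ = 5.9161, so q_1 = (0.1690, 0.5071, 0.6761, 0.5071).
q_1·v_2 = 0.1690·(-3) + 0.5071·0 + 0.6761·(-2) + 0.5071·(-1) = -2.3664.
u_2 = v_2 + 2.3664·q_1 = (-2.6000, 1.2000, -0.4000, 0.2000).

u_2 = (-2.6000, 1.2000, -0.4000, 0.2000)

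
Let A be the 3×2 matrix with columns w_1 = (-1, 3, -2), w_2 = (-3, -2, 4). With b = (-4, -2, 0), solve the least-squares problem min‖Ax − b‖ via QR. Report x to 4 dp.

w_1 = (-1, 3, -2); ‖w_1‖ = 3.7417, so q_1 = (-0.2673, 0.8018, -0.5345).
q_1·w_2 = (-0.2673)·(-3) + 0.8018·(-2) + (-0.5345)·4 = -2.9399.
u_2 = w_2 + 2.9399·q_1 = (-3.7857, 0.3571, 2.4286).
‖u_2‖ = 4.5119, so q_2 = (-0.8391, 0.0792, 0.5383).
Qᵀb = (-0.5345, 3.1979).
Back-substitute: x_2 = 3.1979/4.5119 = 0.7088.
x_1 = (-0.5345 + 2.9399·0.7088)/3.7417 = 0.4140.

x = (0.4140, 0.7088)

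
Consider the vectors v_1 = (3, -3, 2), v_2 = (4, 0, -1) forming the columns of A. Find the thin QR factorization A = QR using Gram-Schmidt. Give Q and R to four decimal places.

e_1 = v_1/‖v_1‖ = (3, -3, 2)/4.6904 = (0.6396, -0.6396, 0.4264).
r_{12} = e_1·v_2 = 2.1320.
u_2 = v_2 − 2.1320·e_1 = (2.6364, 1.3636, -1.9091).
‖u_2‖ = 3.5291, so e_2 = (0.7470, 0.3864, -0.5410).

Q = [[0.6396, 0.7470], [-0.6396, 0.3864], [0.4264, -0.5410]], R = [[4.6904, 2.1320], [0.0000, 3.5291]]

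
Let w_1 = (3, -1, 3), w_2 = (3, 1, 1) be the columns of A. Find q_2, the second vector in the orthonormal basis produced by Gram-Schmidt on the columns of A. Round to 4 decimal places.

q_2 = (0.5869, 0.7337, -0.3424)

w_1 = (3, -1, 3); ‖w_1‖ = 4.3589, so q_1 = (0.6882, -0.2294, 0.6882).
q_1·w_2 = 0.6882·3 + (-0.2294)·1 + 0.6882·1 = 2.5236.
u_2 = w_2 − 2.5236·q_1 = (1.2632, 1.5789, -0.7368).
‖u_2‖ = 2.1521, so q_2 = (0.5869, 0.7337, -0.3424).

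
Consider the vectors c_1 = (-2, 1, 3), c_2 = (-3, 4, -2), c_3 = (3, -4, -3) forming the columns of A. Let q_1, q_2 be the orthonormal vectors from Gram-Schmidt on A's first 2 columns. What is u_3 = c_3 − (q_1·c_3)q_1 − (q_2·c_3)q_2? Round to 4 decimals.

c_1 = (-2, 1, 3); ‖c_1‖ = 3.7417, so q_1 = (-0.5345, 0.2673, 0.8018).
q_1·c_2 = (-0.5345)·(-3) + 0.2673·4 + 0.8018·(-2) = 1.0690.
u_2 = c_2 − 1.0690·q_1 = (-2.4286, 3.7143, -2.8571).
‖u_2‖ = 5.2780, so q_2 = (-0.4601, 0.7037, -0.5413).
q_1·c_3 = (-0.5345)·3 + 0.2673·(-4) + 0.8018·(-3) = -5.0780; q_2·c_3 = (-0.4601)·3 + 0.7037·(-4) + (-0.5413)·(-3) = -2.5713.
u_3 = c_3 + 5.0780·q_1 + 2.5713·q_2 = (-0.8974, -0.8333, -0.3205).

u_3 = (-0.8974, -0.8333, -0.3205)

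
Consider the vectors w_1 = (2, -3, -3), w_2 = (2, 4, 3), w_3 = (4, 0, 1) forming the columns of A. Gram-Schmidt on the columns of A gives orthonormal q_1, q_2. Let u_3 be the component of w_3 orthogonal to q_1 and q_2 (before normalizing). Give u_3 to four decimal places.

w_1 = (2, -3, -3); ‖w_1‖ = 4.6904, so q_1 = (0.4264, -0.6396, -0.6396).
q_1·w_2 = 0.4264·2 + (-0.6396)·4 + (-0.6396)·3 = -3.6244.
u_2 = w_2 + 3.6244·q_1 = (3.5455, 1.6818, 0.6818).
‖u_2‖ = 3.9829, so q_2 = (0.8902, 0.4223, 0.1712).
q_1·w_3 = 0.4264·4 + (-0.6396)·0 + (-0.6396)·1 = 1.0660; q_2·w_3 = 0.8902·4 + 0.4223·0 + 0.1712·1 = 3.7318.
u_3 = w_3 − 1.0660·q_1 − 3.7318·q_2 = (0.2235, -0.8940, 1.0430).

u_3 = (0.2235, -0.8940, 1.0430)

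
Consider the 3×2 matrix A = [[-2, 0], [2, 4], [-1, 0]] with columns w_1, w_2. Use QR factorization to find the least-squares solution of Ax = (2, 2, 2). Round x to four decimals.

x = (-1.2000, 1.1000)

e_1 = w_1/‖w_1‖ = (-2, 2, -1)/3.0000 = (-0.6667, 0.6667, -0.3333).
r_{12} = e_1·w_2 = 2.6667.
u_2 = w_2 − 2.6667·e_1 = (1.7778, 2.2222, 0.8889).
‖u_2‖ = 2.9814, so e_2 = (0.5963, 0.7454, 0.2981).
Qᵀb = (-0.6667, 3.2796).
Back-substitute: x_2 = 3.2796/2.9814 = 1.1000.
x_1 = (-0.6667 − 2.6667·1.1000)/3.0000 = -1.2000.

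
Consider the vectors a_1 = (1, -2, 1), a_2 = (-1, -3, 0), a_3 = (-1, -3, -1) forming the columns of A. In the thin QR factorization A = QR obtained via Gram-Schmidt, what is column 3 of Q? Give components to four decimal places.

a_1 = (1, -2, 1); ‖a_1‖ = 2.4495, so e_1 = (0.4082, -0.8165, 0.4082).
e_1·a_2 = 0.4082·(-1) + (-0.8165)·(-3) + 0.4082·0 = 2.0412.
u_2 = a_2 − 2.0412·e_1 = (-1.8333, -1.3333, -0.8333).
‖u_2‖ = 2.4152, so e_2 = (-0.7591, -0.5521, -0.3450).
e_1·a_3 = 0.4082·(-1) + (-0.8165)·(-3) + 0.4082·(-1) = 1.6330; e_2·a_3 = (-0.7591)·(-1) + (-0.5521)·(-3) + (-0.3450)·(-1) = 2.7603.
u_3 = a_3 − 1.6330·e_1 − 2.7603·e_2 = (0.4286, -0.1429, -0.7143).
‖u_3‖ = 0.8452, so e_3 = (0.5071, -0.1690, -0.8452).

e_3 = (0.5071, -0.1690, -0.8452)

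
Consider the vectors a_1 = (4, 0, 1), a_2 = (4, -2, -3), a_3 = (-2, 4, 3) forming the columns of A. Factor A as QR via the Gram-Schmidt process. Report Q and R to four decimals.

Q = [[0.9701, 0.2156, 0.1111], [0.0000, -0.4581, 0.8889], [0.2425, -0.8623, -0.4444]], R = [[4.1231, 3.1530, -1.2127], [0.0000, 4.3656, -4.8507], [0.0000, 0.0000, 2.0000]]

a_1 = (4, 0, 1); ‖a_1‖ = 4.1231, so e_1 = (0.9701, 0.0000, 0.2425).
e_1·a_2 = 0.9701·4 + 0.0000·(-2) + 0.2425·(-3) = 3.1530.
u_2 = a_2 − 3.1530·e_1 = (0.9412, -2.0000, -3.7647).
‖u_2‖ = 4.3656, so e_2 = (0.2156, -0.4581, -0.8623).
e_1·a_3 = 0.9701·(-2) + 0.0000·4 + 0.2425·3 = -1.2127; e_2·a_3 = 0.2156·(-2) + (-0.4581)·4 + (-0.8623)·3 = -4.8507.
u_3 = a_3 + 1.2127·e_1 + 4.8507·e_2 = (0.2222, 1.7778, -0.8889).
‖u_3‖ = 2.0000, so e_3 = (0.1111, 0.8889, -0.4444).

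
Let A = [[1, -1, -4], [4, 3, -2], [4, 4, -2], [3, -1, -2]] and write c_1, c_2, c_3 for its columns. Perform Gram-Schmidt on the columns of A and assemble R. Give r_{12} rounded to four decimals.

q_1 = c_1/‖c_1‖ = (1, 4, 4, 3)/6.4807 = (0.1543, 0.6172, 0.6172, 0.4629).
r_{12} = q_1·c_2 = 3.7033.

r_{12} = 3.7033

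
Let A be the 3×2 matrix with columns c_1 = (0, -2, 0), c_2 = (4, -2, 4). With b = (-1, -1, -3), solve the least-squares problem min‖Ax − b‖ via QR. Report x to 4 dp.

x = (1.0000, -0.5000)

c_1 = (0, -2, 0); ‖c_1‖ = 2.0000, so q_1 = (0.0000, -1.0000, 0.0000).
q_1·c_2 = 0.0000·4 + (-1.0000)·(-2) + 0.0000·4 = 2.0000.
u_2 = c_2 − 2.0000·q_1 = (4.0000, 0.0000, 4.0000).
‖u_2‖ = 5.6569, so q_2 = (0.7071, 0.0000, 0.7071).
Qᵀb = (1.0000, -2.8284).
Back-substitute: x_2 = -2.8284/5.6569 = -0.5000.
x_1 = (1.0000 − 2.0000·(-0.5000))/2.0000 = 1.0000.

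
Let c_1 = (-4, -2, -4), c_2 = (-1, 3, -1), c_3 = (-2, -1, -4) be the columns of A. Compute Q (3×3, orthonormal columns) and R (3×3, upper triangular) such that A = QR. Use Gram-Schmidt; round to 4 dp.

c_1 = (-4, -2, -4); ‖c_1‖ = 6.0000, so e_1 = (-0.6667, -0.3333, -0.6667).
e_1·c_2 = (-0.6667)·(-1) + (-0.3333)·3 + (-0.6667)·(-1) = 0.3333.
u_2 = c_2 − 0.3333·e_1 = (-0.7778, 3.1111, -0.7778).
‖u_2‖ = 3.2998, so e_2 = (-0.2357, 0.9428, -0.2357).
e_1·c_3 = (-0.6667)·(-2) + (-0.3333)·(-1) + (-0.6667)·(-4) = 4.3333; e_2·c_3 = (-0.2357)·(-2) + 0.9428·(-1) + (-0.2357)·(-4) = 0.4714.
u_3 = c_3 − 4.3333·e_1 − 0.4714·e_2 = (1.0000, 0.0000, -1.0000).
‖u_3‖ = 1.4142, so e_3 = (0.7071, 0.0000, -0.7071).

Q = [[-0.6667, -0.2357, 0.7071], [-0.3333, 0.9428, 0.0000], [-0.6667, -0.2357, -0.7071]], R = [[6.0000, 0.3333, 4.3333], [0.0000, 3.2998, 0.4714], [0.0000, 0.0000, 1.4142]]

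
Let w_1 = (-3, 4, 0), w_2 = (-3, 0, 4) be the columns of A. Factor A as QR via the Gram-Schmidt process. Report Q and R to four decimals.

Q = [[-0.6000, -0.4116], [0.8000, -0.3087], [0.0000, 0.8575]], R = [[5.0000, 1.8000], [0.0000, 4.6648]]

w_1 = (-3, 4, 0); ‖w_1‖ = 5.0000, so e_1 = (-0.6000, 0.8000, 0.0000).
e_1·w_2 = (-0.6000)·(-3) + 0.8000·0 + 0.0000·4 = 1.8000.
u_2 = w_2 − 1.8000·e_1 = (-1.9200, -1.4400, 4.0000).
‖u_2‖ = 4.6648, so e_2 = (-0.4116, -0.3087, 0.8575).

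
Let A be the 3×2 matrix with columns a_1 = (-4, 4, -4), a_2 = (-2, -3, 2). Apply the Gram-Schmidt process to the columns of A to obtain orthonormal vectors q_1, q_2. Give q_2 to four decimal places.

q_2 = (-0.8018, -0.5345, 0.2673)

q_1 = a_1/‖a_1‖ = (-4, 4, -4)/6.9282 = (-0.5774, 0.5774, -0.5774).
r_{12} = q_1·a_2 = -1.7321.
u_2 = a_2 + 1.7321·q_1 = (-3.0000, -2.0000, 1.0000).
‖u_2‖ = 3.7417, so q_2 = (-0.8018, -0.5345, 0.2673).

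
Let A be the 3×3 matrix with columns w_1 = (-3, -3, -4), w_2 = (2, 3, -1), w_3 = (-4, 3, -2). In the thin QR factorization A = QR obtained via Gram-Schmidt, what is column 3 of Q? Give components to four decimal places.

e_3 = (-0.7961, 0.5838, 0.1592)

w_1 = (-3, -3, -4); ‖w_1‖ = 5.8310, so e_1 = (-0.5145, -0.5145, -0.6860).
e_1·w_2 = (-0.5145)·2 + (-0.5145)·3 + (-0.6860)·(-1) = -1.8865.
u_2 = w_2 + 1.8865·e_1 = (1.0294, 2.0294, -2.2941).
‖u_2‖ = 3.2313, so e_2 = (0.3186, 0.6281, -0.7100).
e_1·w_3 = (-0.5145)·(-4) + (-0.5145)·3 + (-0.6860)·(-2) = 1.8865; e_2·w_3 = 0.3186·(-4) + 0.6281·3 + (-0.7100)·(-2) = 2.0298.
u_3 = w_3 − 1.8865·e_1 − 2.0298·e_2 = (-3.6761, 2.6958, 0.7352).
‖u_3‖ = 4.6175, so e_3 = (-0.7961, 0.5838, 0.1592).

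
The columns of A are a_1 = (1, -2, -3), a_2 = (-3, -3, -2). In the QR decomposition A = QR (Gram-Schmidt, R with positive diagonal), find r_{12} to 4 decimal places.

a_1 = (1, -2, -3); ‖a_1‖ = 3.7417, so q_1 = (0.2673, -0.5345, -0.8018).
r_{12} = q_1·a_2 = 2.4054.

r_{12} = 2.4054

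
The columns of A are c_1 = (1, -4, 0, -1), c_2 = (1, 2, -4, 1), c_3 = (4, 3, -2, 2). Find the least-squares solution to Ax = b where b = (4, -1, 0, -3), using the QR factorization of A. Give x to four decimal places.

x = (0.8288, -0.3680, 0.6863)

e_1 = c_1/‖c_1‖ = (1, -4, 0, -1)/4.2426 = (0.2357, -0.9428, 0.0000, -0.2357).
r_{12} = e_1·c_2 = -1.8856.
u_2 = c_2 + 1.8856·e_1 = (1.4444, 0.2222, -4.0000, 0.5556).
‖u_2‖ = 4.2947, so e_2 = (0.3363, 0.0517, -0.9314, 0.1294).
r_{13} = e_1·c_3 = -2.3570; r_{23} = e_2·c_3 = 3.6220.
u_3 = c_3 + 2.3570·e_1 − 3.6220·e_2 = (3.3373, 0.5904, 1.3735, 0.9759).
‖u_3‖ = 3.7849, so e_3 = (0.8818, 0.1560, 0.3629, 0.2578).
Qᵀb = (2.5927, 0.9055, 2.5975).
Back-substitute: x_3 = 2.5975/3.7849 = 0.6863.
x_2 = (0.9055 − 3.6220·0.6863)/4.2947 = -0.3680.
x_1 = (2.5927 + 1.8856·(-0.3680) + 2.3570·0.6863)/4.2426 = 0.8288.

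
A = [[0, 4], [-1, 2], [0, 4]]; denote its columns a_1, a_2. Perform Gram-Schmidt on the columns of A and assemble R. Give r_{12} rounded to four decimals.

a_1 = (0, -1, 0); ‖a_1‖ = 1.0000, so q_1 = (0.0000, -1.0000, 0.0000).
r_{12} = q_1·a_2 = -2.0000.

r_{12} = -2.0000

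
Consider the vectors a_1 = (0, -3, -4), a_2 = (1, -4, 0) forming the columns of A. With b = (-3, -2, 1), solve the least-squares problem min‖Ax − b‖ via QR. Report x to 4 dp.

x = (-0.0925, 0.3594)

q_1 = a_1/‖a_1‖ = (0, -3, -4)/5.0000 = (0.0000, -0.6000, -0.8000).
r_{12} = q_1·a_2 = 2.4000.
u_2 = a_2 − 2.4000·q_1 = (1.0000, -2.5600, 1.9200).
‖u_2‖ = 3.3526, so q_2 = (0.2983, -0.7636, 0.5727).
Qᵀb = (0.4000, 1.2050).
Back-substitute: x_2 = 1.2050/3.3526 = 0.3594.
x_1 = (0.4000 − 2.4000·0.3594)/5.0000 = -0.0925.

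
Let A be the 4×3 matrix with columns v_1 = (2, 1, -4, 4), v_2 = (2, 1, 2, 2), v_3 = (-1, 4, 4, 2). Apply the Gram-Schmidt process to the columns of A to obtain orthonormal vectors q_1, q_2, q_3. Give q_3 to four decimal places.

q_3 = (-0.6451, 0.7314, 0.0699, 0.2096)

v_1 = (2, 1, -4, 4); ‖v_1‖ = 6.0828, so q_1 = (0.3288, 0.1644, -0.6576, 0.6576).
q_1·v_2 = 0.3288·2 + 0.1644·1 + (-0.6576)·2 + 0.6576·2 = 0.8220.
u_2 = v_2 − 0.8220·q_1 = (1.7297, 0.8649, 2.5405, 1.4595).
‖u_2‖ = 3.5106, so q_2 = (0.4927, 0.2464, 0.7237, 0.4157).
q_1·v_3 = 0.3288·(-1) + 0.1644·4 + (-0.6576)·4 + 0.6576·2 = -0.9864; q_2·v_3 = 0.4927·(-1) + 0.2464·4 + 0.7237·4 + 0.4157·2 = 4.2189.
u_3 = v_3 + 0.9864·q_1 − 4.2189·q_2 = (-2.7544, 3.1228, 0.2982, 0.8947).
‖u_3‖ = 4.2694, so q_3 = (-0.6451, 0.7314, 0.0699, 0.2096).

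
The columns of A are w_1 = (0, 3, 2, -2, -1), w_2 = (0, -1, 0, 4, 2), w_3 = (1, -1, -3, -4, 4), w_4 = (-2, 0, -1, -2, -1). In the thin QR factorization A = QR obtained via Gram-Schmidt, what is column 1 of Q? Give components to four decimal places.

q_1 = (0.0000, 0.7071, 0.4714, -0.4714, -0.2357)

q_1 = w_1/‖w_1‖ = (0, 3, 2, -2, -1)/4.2426 = (0.0000, 0.7071, 0.4714, -0.4714, -0.2357).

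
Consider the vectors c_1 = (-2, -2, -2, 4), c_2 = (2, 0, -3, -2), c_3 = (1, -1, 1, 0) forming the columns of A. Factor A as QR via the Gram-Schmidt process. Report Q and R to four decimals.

Q = [[-0.3780, 0.3964, 0.6055], [-0.3780, -0.1081, -0.7156], [-0.3780, -0.8649, 0.3303], [0.7559, -0.2883, 0.1101]], R = [[5.2915, -1.1339, -0.3780], [0.0000, 3.9641, -0.3604], [0.0000, 0.0000, 1.6514]]

q_1 = c_1/‖c_1‖ = (-2, -2, -2, 4)/5.2915 = (-0.3780, -0.3780, -0.3780, 0.7559).
r_{12} = q_1·c_2 = -1.1339.
u_2 = c_2 + 1.1339·q_1 = (1.5714, -0.4286, -3.4286, -1.1429).
‖u_2‖ = 3.9641, so q_2 = (0.3964, -0.1081, -0.8649, -0.2883).
r_{13} = q_1·c_3 = -0.3780; r_{23} = q_2·c_3 = -0.3604.
u_3 = c_3 + 0.3780·q_1 + 0.3604·q_2 = (1.0000, -1.1818, 0.5455, 0.1818).
‖u_3‖ = 1.6514, so q_3 = (0.6055, -0.7156, 0.3303, 0.1101).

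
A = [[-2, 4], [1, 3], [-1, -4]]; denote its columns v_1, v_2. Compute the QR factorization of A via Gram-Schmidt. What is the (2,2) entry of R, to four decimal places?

v_1 = (-2, 1, -1); ‖v_1‖ = 2.4495, so e_1 = (-0.8165, 0.4082, -0.4082).
e_1·v_2 = (-0.8165)·4 + 0.4082·3 + (-0.4082)·(-4) = -0.4082.
u_2 = v_2 + 0.4082·e_1 = (3.6667, 3.1667, -4.1667).
r_{22} = ‖u_2‖ = 6.3901.

r_{22} = 6.3901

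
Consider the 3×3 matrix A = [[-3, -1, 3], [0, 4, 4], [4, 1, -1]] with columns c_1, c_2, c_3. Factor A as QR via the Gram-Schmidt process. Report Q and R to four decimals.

e_1 = c_1/‖c_1‖ = (-3, 0, 4)/5.0000 = (-0.6000, 0.0000, 0.8000).
r_{12} = e_1·c_2 = 1.4000.
u_2 = c_2 − 1.4000·e_1 = (-0.1600, 4.0000, -0.1200).
‖u_2‖ = 4.0050, so e_2 = (-0.0400, 0.9988, -0.0300).
r_{13} = e_1·c_3 = -2.6000; r_{23} = e_2·c_3 = 3.9051.
u_3 = c_3 + 2.6000·e_1 − 3.9051·e_2 = (1.5960, 0.0998, 1.1970).
‖u_3‖ = 1.9975, so e_3 = (0.7990, 0.0499, 0.5993).

Q = [[-0.6000, -0.0400, 0.7990], [0.0000, 0.9988, 0.0499], [0.8000, -0.0300, 0.5993]], R = [[5.0000, 1.4000, -2.6000], [0.0000, 4.0050, 3.9051], [0.0000, 0.0000, 1.9975]]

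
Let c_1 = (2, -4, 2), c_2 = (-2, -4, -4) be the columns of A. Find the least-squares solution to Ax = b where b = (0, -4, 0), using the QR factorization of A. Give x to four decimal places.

x = (0.6038, 0.3774)

c_1 = (2, -4, 2); ‖c_1‖ = 4.8990, so e_1 = (0.4082, -0.8165, 0.4082).
e_1·c_2 = 0.4082·(-2) + (-0.8165)·(-4) + 0.4082·(-4) = 0.8165.
u_2 = c_2 − 0.8165·e_1 = (-2.3333, -3.3333, -4.3333).
‖u_2‖ = 5.9442, so e_2 = (-0.3925, -0.5608, -0.7290).
Qᵀb = (3.2660, 2.2431).
Back-substitute: x_2 = 2.2431/5.9442 = 0.3774.
x_1 = (3.2660 − 0.8165·0.3774)/4.8990 = 0.6038.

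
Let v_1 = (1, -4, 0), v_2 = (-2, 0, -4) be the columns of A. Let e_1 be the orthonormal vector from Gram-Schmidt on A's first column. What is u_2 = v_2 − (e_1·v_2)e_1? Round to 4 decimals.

e_1 = v_1/‖v_1‖ = (1, -4, 0)/4.1231 = (0.2425, -0.9701, 0.0000).
r_{12} = e_1·v_2 = -0.4851.
u_2 = v_2 + 0.4851·e_1 = (-1.8824, -0.4706, -4.0000).

u_2 = (-1.8824, -0.4706, -4.0000)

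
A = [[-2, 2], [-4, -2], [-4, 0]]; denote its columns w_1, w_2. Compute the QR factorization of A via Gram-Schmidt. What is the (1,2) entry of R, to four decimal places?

r_{12} = 0.6667

q_1 = w_1/‖w_1‖ = (-2, -4, -4)/6.0000 = (-0.3333, -0.6667, -0.6667).
r_{12} = q_1·w_2 = 0.6667.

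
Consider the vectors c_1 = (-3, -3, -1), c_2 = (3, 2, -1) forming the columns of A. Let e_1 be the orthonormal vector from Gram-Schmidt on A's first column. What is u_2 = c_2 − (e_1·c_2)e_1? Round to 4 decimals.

u_2 = (0.7895, -0.2105, -1.7368)

c_1 = (-3, -3, -1); ‖c_1‖ = 4.3589, so e_1 = (-0.6882, -0.6882, -0.2294).
e_1·c_2 = (-0.6882)·3 + (-0.6882)·2 + (-0.2294)·(-1) = -3.2118.
u_2 = c_2 + 3.2118·e_1 = (0.7895, -0.2105, -1.7368).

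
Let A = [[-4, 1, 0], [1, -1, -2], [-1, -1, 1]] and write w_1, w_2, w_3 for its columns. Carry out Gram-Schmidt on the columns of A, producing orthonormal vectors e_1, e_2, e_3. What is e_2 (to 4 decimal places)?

w_1 = (-4, 1, -1); ‖w_1‖ = 4.2426, so e_1 = (-0.9428, 0.2357, -0.2357).
e_1·w_2 = (-0.9428)·1 + 0.2357·(-1) + (-0.2357)·(-1) = -0.9428.
u_2 = w_2 + 0.9428·e_1 = (0.1111, -0.7778, -1.2222).
‖u_2‖ = 1.4530, so e_2 = (0.0765, -0.5353, -0.8412).

e_2 = (0.0765, -0.5353, -0.8412)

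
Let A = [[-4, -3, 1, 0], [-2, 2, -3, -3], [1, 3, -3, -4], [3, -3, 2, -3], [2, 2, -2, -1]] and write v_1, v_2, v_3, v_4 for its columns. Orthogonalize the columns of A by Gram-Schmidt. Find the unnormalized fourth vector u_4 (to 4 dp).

u_4 = (0.3825, -0.2687, -1.1426, -0.4962, 1.8119)

q_1 = v_1/‖v_1‖ = (-4, -2, 1, 3, 2)/5.8310 = (-0.6860, -0.3430, 0.1715, 0.5145, 0.3430).
r_{12} = q_1·v_2 = 1.0290.
u_2 = v_2 − 1.0290·q_1 = (-2.2941, 2.3529, 2.8235, -3.5294, 1.6471).
‖u_2‖ = 5.8259, so q_2 = (-0.3938, 0.4039, 0.4847, -0.6058, 0.2827).
r_{13} = q_1·v_3 = 0.1715; r_{23} = q_2·v_3 = -4.8364.
u_3 = v_3 − 0.1715·q_1 + 4.8364·q_2 = (-0.7868, -0.9879, -0.6854, -1.0182, -0.6915).
‖u_3‖ = 1.8920, so q_3 = (-0.4159, -0.5221, -0.3623, -0.5382, -0.3655).
r_{14} = q_1·v_4 = -1.5435; r_{24} = q_2·v_4 = -1.6155; r_{34} = q_3·v_4 = 4.9955.
u_4 = v_4 + 1.5435·q_1 + 1.6155·q_2 − 4.9955·q_3 = (0.3825, -0.2687, -1.1426, -0.4962, 1.8119).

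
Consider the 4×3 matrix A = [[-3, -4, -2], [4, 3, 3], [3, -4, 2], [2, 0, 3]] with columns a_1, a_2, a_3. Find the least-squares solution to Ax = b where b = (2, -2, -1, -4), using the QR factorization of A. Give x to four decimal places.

x = (0.8337, -0.0802, -1.8573)

a_1 = (-3, 4, 3, 2); ‖a_1‖ = 6.1644, so q_1 = (-0.4867, 0.6489, 0.4867, 0.3244).
q_1·a_2 = (-0.4867)·(-4) + 0.6489·3 + 0.4867·(-4) + 0.3244·0 = 1.9467.
u_2 = a_2 − 1.9467·q_1 = (-3.0526, 1.7368, -4.9474, -0.6316).
‖u_2‖ = 6.1000, so q_2 = (-0.5004, 0.2847, -0.8110, -0.1035).
q_1·a_3 = (-0.4867)·(-2) + 0.6489·3 + 0.4867·2 + 0.3244·3 = 4.8666; q_2·a_3 = (-0.5004)·(-2) + 0.2847·3 + (-0.8110)·2 + (-0.1035)·3 = -0.0777.
u_3 = a_3 − 4.8666·q_1 + 0.0777·q_2 = (0.3296, -0.1358, -0.4314, 1.4130).
‖u_3‖ = 1.5198, so q_3 = (0.2168, -0.0893, -0.2839, 0.9297).
Qᵀb = (-4.0555, -0.3451, -2.8227).
Back-substitute: x_3 = -2.8227/1.5198 = -1.8573.
x_2 = (-0.3451 + 0.0777·(-1.8573))/6.1000 = -0.0802.
x_1 = (-4.0555 − 1.9467·(-0.0802) − 4.8666·(-1.8573))/6.1644 = 0.8337.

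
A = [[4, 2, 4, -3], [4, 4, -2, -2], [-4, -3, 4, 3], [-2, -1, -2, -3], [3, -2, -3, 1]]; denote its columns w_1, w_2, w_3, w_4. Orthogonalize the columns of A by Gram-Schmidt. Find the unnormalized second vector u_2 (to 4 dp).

u_2 = (-0.0984, 1.9016, -0.9016, 0.0492, -3.5738)

q_1 = w_1/‖w_1‖ = (4, 4, -4, -2, 3)/7.8102 = (0.5121, 0.5121, -0.5121, -0.2561, 0.3841).
r_{12} = q_1·w_2 = 4.0972.
u_2 = w_2 − 4.0972·q_1 = (-0.0984, 1.9016, -0.9016, 0.0492, -3.5738).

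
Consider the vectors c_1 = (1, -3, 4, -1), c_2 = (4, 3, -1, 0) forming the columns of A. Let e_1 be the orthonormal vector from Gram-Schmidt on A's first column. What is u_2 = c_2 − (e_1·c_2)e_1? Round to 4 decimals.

u_2 = (4.3333, 2.0000, 0.3333, -0.3333)

c_1 = (1, -3, 4, -1); ‖c_1‖ = 5.1962, so e_1 = (0.1925, -0.5774, 0.7698, -0.1925).
e_1·c_2 = 0.1925·4 + (-0.5774)·3 + 0.7698·(-1) + (-0.1925)·0 = -1.7321.
u_2 = c_2 + 1.7321·e_1 = (4.3333, 2.0000, 0.3333, -0.3333).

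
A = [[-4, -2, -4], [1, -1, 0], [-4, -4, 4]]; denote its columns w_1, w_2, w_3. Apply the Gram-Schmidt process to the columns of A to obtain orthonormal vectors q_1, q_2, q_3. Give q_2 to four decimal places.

w_1 = (-4, 1, -4); ‖w_1‖ = 5.7446, so q_1 = (-0.6963, 0.1741, -0.6963).
q_1·w_2 = (-0.6963)·(-2) + 0.1741·(-1) + (-0.6963)·(-4) = 4.0038.
u_2 = w_2 − 4.0038·q_1 = (0.7879, -1.6970, -1.2121).
‖u_2‖ = 2.2293, so q_2 = (0.3534, -0.7612, -0.5437).

q_2 = (0.3534, -0.7612, -0.5437)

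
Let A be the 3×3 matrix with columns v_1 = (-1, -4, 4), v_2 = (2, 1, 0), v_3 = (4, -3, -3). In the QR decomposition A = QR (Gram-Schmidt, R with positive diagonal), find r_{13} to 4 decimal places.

r_{13} = -0.6963

v_1 = (-1, -4, 4); ‖v_1‖ = 5.7446, so q_1 = (-0.1741, -0.6963, 0.6963).
r_{13} = q_1·v_3 = -0.6963.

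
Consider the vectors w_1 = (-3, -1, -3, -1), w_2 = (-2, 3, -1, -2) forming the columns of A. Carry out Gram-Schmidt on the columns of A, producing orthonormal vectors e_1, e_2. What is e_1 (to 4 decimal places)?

e_1 = (-0.6708, -0.2236, -0.6708, -0.2236)

e_1 = w_1/‖w_1‖ = (-3, -1, -3, -1)/4.4721 = (-0.6708, -0.2236, -0.6708, -0.2236).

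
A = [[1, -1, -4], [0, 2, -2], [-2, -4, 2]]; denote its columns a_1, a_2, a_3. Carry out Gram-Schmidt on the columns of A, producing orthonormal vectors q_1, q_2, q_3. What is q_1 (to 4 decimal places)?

a_1 = (1, 0, -2); ‖a_1‖ = 2.2361, so q_1 = (0.4472, 0.0000, -0.8944).

q_1 = (0.4472, 0.0000, -0.8944)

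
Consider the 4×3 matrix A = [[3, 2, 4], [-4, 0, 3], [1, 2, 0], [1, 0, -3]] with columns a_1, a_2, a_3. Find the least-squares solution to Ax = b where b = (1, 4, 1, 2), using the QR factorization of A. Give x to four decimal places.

a_1 = (3, -4, 1, 1); ‖a_1‖ = 5.1962, so e_1 = (0.5774, -0.7698, 0.1925, 0.1925).
e_1·a_2 = 0.5774·2 + (-0.7698)·0 + 0.1925·2 + 0.1925·0 = 1.5396.
u_2 = a_2 − 1.5396·e_1 = (1.1111, 1.1852, 1.7037, -0.2963).
‖u_2‖ = 2.3727, so e_2 = (0.4683, 0.4995, 0.7180, -0.1249).
e_1·a_3 = 0.5774·4 + (-0.7698)·3 + 0.1925·0 + 0.1925·(-3) = -0.5774; e_2·a_3 = 0.4683·4 + 0.4995·3 + 0.7180·0 + (-0.1249)·(-3) = 3.7463.
u_3 = a_3 + 0.5774·e_1 − 3.7463·e_2 = (2.5789, 0.6842, -2.5789, -2.4211).
‖u_3‖ = 4.4308, so e_3 = (0.5821, 0.1544, -0.5821, -0.5464).
Qᵀb = (-1.9245, 2.9346, -0.4751).
Back-substitute: x_3 = -0.4751/4.4308 = -0.1072.
x_2 = (2.9346 − 3.7463·(-0.1072))/2.3727 = 1.4062.
x_1 = (-1.9245 − 1.5396·1.4062 + 0.5774·(-0.1072))/5.1962 = -0.7989.

x = (-0.7989, 1.4062, -0.1072)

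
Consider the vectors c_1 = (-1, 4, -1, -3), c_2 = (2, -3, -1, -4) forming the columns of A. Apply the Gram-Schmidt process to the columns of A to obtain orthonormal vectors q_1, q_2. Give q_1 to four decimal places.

q_1 = (-0.1925, 0.7698, -0.1925, -0.5774)

c_1 = (-1, 4, -1, -3); ‖c_1‖ = 5.1962, so q_1 = (-0.1925, 0.7698, -0.1925, -0.5774).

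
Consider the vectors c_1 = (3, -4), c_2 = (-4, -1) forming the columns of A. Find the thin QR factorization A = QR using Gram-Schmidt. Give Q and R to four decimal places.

Q = [[0.6000, -0.8000], [-0.8000, -0.6000]], R = [[5.0000, -1.6000], [0.0000, 3.8000]]

c_1 = (3, -4); ‖c_1‖ = 5.0000, so q_1 = (0.6000, -0.8000).
q_1·c_2 = 0.6000·(-4) + (-0.8000)·(-1) = -1.6000.
u_2 = c_2 + 1.6000·q_1 = (-3.0400, -2.2800).
‖u_2‖ = 3.8000, so q_2 = (-0.8000, -0.6000).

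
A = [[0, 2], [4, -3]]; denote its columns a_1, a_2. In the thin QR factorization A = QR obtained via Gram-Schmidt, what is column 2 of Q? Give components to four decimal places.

e_1 = a_1/‖a_1‖ = (0, 4)/4.0000 = (0.0000, 1.0000).
r_{12} = e_1·a_2 = -3.0000.
u_2 = a_2 + 3.0000·e_1 = (2.0000, 0.0000).
‖u_2‖ = 2.0000, so e_2 = (1.0000, 0.0000).

e_2 = (1.0000, 0.0000)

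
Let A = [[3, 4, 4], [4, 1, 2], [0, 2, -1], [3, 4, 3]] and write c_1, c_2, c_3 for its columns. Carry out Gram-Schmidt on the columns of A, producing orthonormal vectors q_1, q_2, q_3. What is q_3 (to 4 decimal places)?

q_3 = (0.4918, -0.3649, -0.7906, -0.0052)

q_1 = c_1/‖c_1‖ = (3, 4, 0, 3)/5.8310 = (0.5145, 0.6860, 0.0000, 0.5145).
r_{12} = q_1·c_2 = 4.8020.
u_2 = c_2 − 4.8020·q_1 = (1.5294, -2.2941, 2.0000, 1.5294).
‖u_2‖ = 3.7338, so q_2 = (0.4096, -0.6144, 0.5356, 0.4096).
r_{13} = q_1·c_3 = 4.9735; r_{23} = q_2·c_3 = 1.1028.
u_3 = c_3 − 4.9735·q_1 − 1.1028·q_2 = (0.9895, -0.7342, -1.5907, -0.0105).
‖u_3‖ = 2.0121, so q_3 = (0.4918, -0.3649, -0.7906, -0.0052).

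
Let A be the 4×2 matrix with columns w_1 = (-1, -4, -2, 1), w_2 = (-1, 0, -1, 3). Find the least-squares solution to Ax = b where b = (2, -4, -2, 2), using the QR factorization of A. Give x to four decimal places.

x = (0.8932, 0.0583)

q_1 = w_1/‖w_1‖ = (-1, -4, -2, 1)/4.6904 = (-0.2132, -0.8528, -0.4264, 0.2132).
r_{12} = q_1·w_2 = 1.2792.
u_2 = w_2 − 1.2792·q_1 = (-0.7273, 1.0909, -0.4545, 2.7273).
‖u_2‖ = 3.0600, so q_2 = (-0.2377, 0.3565, -0.1485, 0.8913).
Qᵀb = (4.2640, 0.1783).
Back-substitute: x_2 = 0.1783/3.0600 = 0.0583.
x_1 = (4.2640 − 1.2792·0.0583)/4.6904 = 0.8932.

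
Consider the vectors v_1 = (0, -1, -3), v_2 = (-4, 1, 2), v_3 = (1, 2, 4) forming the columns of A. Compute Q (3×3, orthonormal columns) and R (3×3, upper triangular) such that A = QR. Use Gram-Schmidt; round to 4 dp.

v_1 = (0, -1, -3); ‖v_1‖ = 3.1623, so e_1 = (0.0000, -0.3162, -0.9487).
e_1·v_2 = 0.0000·(-4) + (-0.3162)·1 + (-0.9487)·2 = -2.2136.
u_2 = v_2 + 2.2136·e_1 = (-4.0000, 0.3000, -0.1000).
‖u_2‖ = 4.0125, so e_2 = (-0.9969, 0.0748, -0.0249).
e_1·v_3 = 0.0000·1 + (-0.3162)·2 + (-0.9487)·4 = -4.4272; e_2·v_3 = (-0.9969)·1 + 0.0748·2 + (-0.0249)·4 = -0.9470.
u_3 = v_3 + 4.4272·e_1 + 0.9470·e_2 = (0.0559, 0.6708, -0.2236).
‖u_3‖ = 0.7093, so e_3 = (0.0788, 0.9457, -0.3152).

Q = [[0.0000, -0.9969, 0.0788], [-0.3162, 0.0748, 0.9457], [-0.9487, -0.0249, -0.3152]], R = [[3.1623, -2.2136, -4.4272], [0.0000, 4.0125, -0.9470], [0.0000, 0.0000, 0.7093]]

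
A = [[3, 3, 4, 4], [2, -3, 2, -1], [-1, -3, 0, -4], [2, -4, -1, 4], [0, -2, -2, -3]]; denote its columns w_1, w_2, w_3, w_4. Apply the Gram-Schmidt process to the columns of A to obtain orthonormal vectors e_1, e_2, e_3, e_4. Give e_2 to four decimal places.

e_1 = w_1/‖w_1‖ = (3, 2, -1, 2, 0)/4.2426 = (0.7071, 0.4714, -0.2357, 0.4714, 0.0000).
r_{12} = e_1·w_2 = -0.4714.
u_2 = w_2 + 0.4714·e_1 = (3.3333, -2.7778, -3.1111, -3.7778, -2.0000).
‖u_2‖ = 6.8394, so e_2 = (0.4874, -0.4061, -0.4549, -0.5524, -0.2924).

e_2 = (0.4874, -0.4061, -0.4549, -0.5524, -0.2924)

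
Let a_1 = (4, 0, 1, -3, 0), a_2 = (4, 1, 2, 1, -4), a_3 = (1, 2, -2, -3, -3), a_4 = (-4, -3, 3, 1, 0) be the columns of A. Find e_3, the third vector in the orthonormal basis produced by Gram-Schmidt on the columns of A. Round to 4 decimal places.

a_1 = (4, 0, 1, -3, 0); ‖a_1‖ = 5.0990, so e_1 = (0.7845, 0.0000, 0.1961, -0.5883, 0.0000).
e_1·a_2 = 0.7845·4 + 0.0000·1 + 0.1961·2 + (-0.5883)·1 + 0.0000·(-4) = 2.9417.
u_2 = a_2 − 2.9417·e_1 = (1.6923, 1.0000, 1.4231, 2.7308, -4.0000).
‖u_2‖ = 5.4172, so e_2 = (0.3124, 0.1846, 0.2627, 0.5041, -0.7384).
e_1·a_3 = 0.7845·1 + 0.0000·2 + 0.1961·(-2) + (-0.5883)·(-3) + 0.0000·(-3) = 2.1573; e_2·a_3 = 0.3124·1 + 0.1846·2 + 0.2627·(-2) + 0.5041·(-3) + (-0.7384)·(-3) = 0.8591.
u_3 = a_3 − 2.1573·e_1 − 0.8591·e_2 = (-0.9607, 1.8414, -2.6488, -2.1638, -2.3657).
‖u_3‖ = 4.6485, so e_3 = (-0.2067, 0.3961, -0.5698, -0.4655, -0.5089).

e_3 = (-0.2067, 0.3961, -0.5698, -0.4655, -0.5089)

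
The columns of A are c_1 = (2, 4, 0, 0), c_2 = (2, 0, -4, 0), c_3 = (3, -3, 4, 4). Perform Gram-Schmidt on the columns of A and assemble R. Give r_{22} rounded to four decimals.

c_1 = (2, 4, 0, 0); ‖c_1‖ = 4.4721, so e_1 = (0.4472, 0.8944, 0.0000, 0.0000).
e_1·c_2 = 0.4472·2 + 0.8944·0 + 0.0000·(-4) + 0.0000·0 = 0.8944.
u_2 = c_2 − 0.8944·e_1 = (1.6000, -0.8000, -4.0000, 0.0000).
r_{22} = ‖u_2‖ = 4.3818.

r_{22} = 4.3818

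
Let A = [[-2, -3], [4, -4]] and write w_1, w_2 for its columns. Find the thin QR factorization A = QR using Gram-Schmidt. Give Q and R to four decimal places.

e_1 = w_1/‖w_1‖ = (-2, 4)/4.4721 = (-0.4472, 0.8944).
r_{12} = e_1·w_2 = -2.2361.
u_2 = w_2 + 2.2361·e_1 = (-4.0000, -2.0000).
‖u_2‖ = 4.4721, so e_2 = (-0.8944, -0.4472).

Q = [[-0.4472, -0.8944], [0.8944, -0.4472]], R = [[4.4721, -2.2361], [0.0000, 4.4721]]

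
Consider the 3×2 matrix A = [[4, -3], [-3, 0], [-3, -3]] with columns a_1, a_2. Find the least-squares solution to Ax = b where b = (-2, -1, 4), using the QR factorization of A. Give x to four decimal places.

x = (-0.5373, -0.4229)

a_1 = (4, -3, -3); ‖a_1‖ = 5.8310, so q_1 = (0.6860, -0.5145, -0.5145).
q_1·a_2 = 0.6860·(-3) + (-0.5145)·0 + (-0.5145)·(-3) = -0.5145.
u_2 = a_2 + 0.5145·q_1 = (-2.6471, -0.2647, -3.2647).
‖u_2‖ = 4.2113, so q_2 = (-0.6286, -0.0629, -0.7752).
Qᵀb = (-2.9155, -1.7809).
Back-substitute: x_2 = -1.7809/4.2113 = -0.4229.
x_1 = (-2.9155 + 0.5145·(-0.4229))/5.8310 = -0.5373.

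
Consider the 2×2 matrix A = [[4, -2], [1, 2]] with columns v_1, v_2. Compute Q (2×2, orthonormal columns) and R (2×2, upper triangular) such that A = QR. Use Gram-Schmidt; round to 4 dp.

Q = [[0.9701, -0.2425], [0.2425, 0.9701]], R = [[4.1231, -1.4552], [0.0000, 2.4254]]

v_1 = (4, 1); ‖v_1‖ = 4.1231, so q_1 = (0.9701, 0.2425).
q_1·v_2 = 0.9701·(-2) + 0.2425·2 = -1.4552.
u_2 = v_2 + 1.4552·q_1 = (-0.5882, 2.3529).
‖u_2‖ = 2.4254, so q_2 = (-0.2425, 0.9701).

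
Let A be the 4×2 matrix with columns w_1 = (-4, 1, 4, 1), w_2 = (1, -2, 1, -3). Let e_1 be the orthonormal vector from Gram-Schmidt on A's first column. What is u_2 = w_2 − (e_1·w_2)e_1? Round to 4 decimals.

e_1 = w_1/‖w_1‖ = (-4, 1, 4, 1)/5.8310 = (-0.6860, 0.1715, 0.6860, 0.1715).
r_{12} = e_1·w_2 = -0.8575.
u_2 = w_2 + 0.8575·e_1 = (0.4118, -1.8529, 1.5882, -2.8529).

u_2 = (0.4118, -1.8529, 1.5882, -2.8529)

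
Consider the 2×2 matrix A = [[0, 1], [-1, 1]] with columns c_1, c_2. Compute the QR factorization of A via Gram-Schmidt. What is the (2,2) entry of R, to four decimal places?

r_{22} = 1.0000

q_1 = c_1/‖c_1‖ = (0, -1)/1.0000 = (0.0000, -1.0000).
r_{12} = q_1·c_2 = -1.0000.
u_2 = c_2 + 1.0000·q_1 = (1.0000, 0.0000).
r_{22} = ‖u_2‖ = 1.0000.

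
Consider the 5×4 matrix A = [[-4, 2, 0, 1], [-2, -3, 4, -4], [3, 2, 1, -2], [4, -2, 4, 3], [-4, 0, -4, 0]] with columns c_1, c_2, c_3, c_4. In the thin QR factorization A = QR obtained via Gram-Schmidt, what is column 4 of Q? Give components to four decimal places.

c_1 = (-4, -2, 3, 4, -4); ‖c_1‖ = 7.8102, so e_1 = (-0.5121, -0.2561, 0.3841, 0.5121, -0.5121).
e_1·c_2 = (-0.5121)·2 + (-0.2561)·(-3) + 0.3841·2 + 0.5121·(-2) + (-0.5121)·0 = -0.5121.
u_2 = c_2 + 0.5121·e_1 = (1.7377, -3.1311, 2.1967, -1.7377, -0.2623).
‖u_2‖ = 4.5539, so e_2 = (0.3816, -0.6876, 0.4824, -0.3816, -0.0576).
e_1·c_3 = (-0.5121)·0 + (-0.2561)·4 + 0.3841·1 + 0.5121·4 + (-0.5121)·(-4) = 3.4570; e_2·c_3 = 0.3816·0 + (-0.6876)·4 + 0.4824·1 + (-0.3816)·4 + (-0.0576)·(-4) = -3.5639.
u_3 = c_3 − 3.4570·e_1 + 3.5639·e_2 = (3.1304, 2.4348, 1.3913, 0.8696, -2.4348).
‖u_3‖ = 4.9344, so e_3 = (0.6344, 0.4934, 0.2820, 0.1762, -0.4934).
e_1·c_4 = (-0.5121)·1 + (-0.2561)·(-4) + 0.3841·(-2) + 0.5121·3 + (-0.5121)·0 = 1.2804; e_2·c_4 = 0.3816·1 + (-0.6876)·(-4) + 0.4824·(-2) + (-0.3816)·3 + (-0.0576)·0 = 1.0224; e_3·c_4 = 0.6344·1 + 0.4934·(-4) + 0.2820·(-2) + 0.1762·3 + (-0.4934)·0 = -1.3746.
u_4 = c_4 − 1.2804·e_1 − 1.0224·e_2 + 1.3746·e_3 = (2.1377, -2.2909, -2.5974, 2.9766, 0.0364).
‖u_4‖ = 5.0424, so e_4 = (0.4239, -0.4543, -0.5151, 0.5903, 0.0072).

e_4 = (0.4239, -0.4543, -0.5151, 0.5903, 0.0072)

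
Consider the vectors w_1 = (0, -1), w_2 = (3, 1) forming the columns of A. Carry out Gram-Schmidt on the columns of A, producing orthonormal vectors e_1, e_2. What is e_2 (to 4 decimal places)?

e_1 = w_1/‖w_1‖ = (0, -1)/1.0000 = (0.0000, -1.0000).
r_{12} = e_1·w_2 = -1.0000.
u_2 = w_2 + 1.0000·e_1 = (3.0000, 0.0000).
‖u_2‖ = 3.0000, so e_2 = (1.0000, 0.0000).

e_2 = (1.0000, 0.0000)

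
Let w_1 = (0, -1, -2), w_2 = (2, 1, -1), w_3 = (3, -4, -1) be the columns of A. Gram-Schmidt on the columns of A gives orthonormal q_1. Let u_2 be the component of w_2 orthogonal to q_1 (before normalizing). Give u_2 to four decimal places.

u_2 = (2.0000, 1.2000, -0.6000)

w_1 = (0, -1, -2); ‖w_1‖ = 2.2361, so q_1 = (0.0000, -0.4472, -0.8944).
q_1·w_2 = 0.0000·2 + (-0.4472)·1 + (-0.8944)·(-1) = 0.4472.
u_2 = w_2 − 0.4472·q_1 = (2.0000, 1.2000, -0.6000).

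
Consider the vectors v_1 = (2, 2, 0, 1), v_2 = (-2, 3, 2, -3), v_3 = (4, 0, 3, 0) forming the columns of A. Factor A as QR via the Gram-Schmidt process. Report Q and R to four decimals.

v_1 = (2, 2, 0, 1); ‖v_1‖ = 3.0000, so q_1 = (0.6667, 0.6667, 0.0000, 0.3333).
q_1·v_2 = 0.6667·(-2) + 0.6667·3 + 0.0000·2 + 0.3333·(-3) = -0.3333.
u_2 = v_2 + 0.3333·q_1 = (-1.7778, 3.2222, 2.0000, -2.8889).
‖u_2‖ = 5.0881, so q_2 = (-0.3494, 0.6333, 0.3931, -0.5678).
q_1·v_3 = 0.6667·4 + 0.6667·0 + 0.0000·3 + 0.3333·0 = 2.6667; q_2·v_3 = (-0.3494)·4 + 0.6333·0 + 0.3931·3 + (-0.5678)·0 = -0.2184.
u_3 = v_3 − 2.6667·q_1 + 0.2184·q_2 = (2.1459, -1.6395, 3.0858, -1.0129).
‖u_3‖ = 4.2239, so q_3 = (0.5080, -0.3881, 0.7306, -0.2398).

Q = [[0.6667, -0.3494, 0.5080], [0.6667, 0.6333, -0.3881], [0.0000, 0.3931, 0.7306], [0.3333, -0.5678, -0.2398]], R = [[3.0000, -0.3333, 2.6667], [0.0000, 5.0881, -0.2184], [0.0000, 0.0000, 4.2239]]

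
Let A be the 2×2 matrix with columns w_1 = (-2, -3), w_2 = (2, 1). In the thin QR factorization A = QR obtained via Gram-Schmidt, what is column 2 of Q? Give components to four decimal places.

w_1 = (-2, -3); ‖w_1‖ = 3.6056, so e_1 = (-0.5547, -0.8321).
e_1·w_2 = (-0.5547)·2 + (-0.8321)·1 = -1.9415.
u_2 = w_2 + 1.9415·e_1 = (0.9231, -0.6154).
‖u_2‖ = 1.1094, so e_2 = (0.8321, -0.5547).

e_2 = (0.8321, -0.5547)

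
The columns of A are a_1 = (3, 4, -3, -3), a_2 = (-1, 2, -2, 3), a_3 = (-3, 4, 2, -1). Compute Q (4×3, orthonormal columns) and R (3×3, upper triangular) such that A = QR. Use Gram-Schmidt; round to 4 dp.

a_1 = (3, 4, -3, -3); ‖a_1‖ = 6.5574, so e_1 = (0.4575, 0.6100, -0.4575, -0.4575).
e_1·a_2 = 0.4575·(-1) + 0.6100·2 + (-0.4575)·(-2) + (-0.4575)·3 = 0.3050.
u_2 = a_2 − 0.3050·e_1 = (-1.1395, 1.8140, -1.8605, 3.1395).
‖u_2‖ = 4.2317, so e_2 = (-0.2693, 0.4287, -0.4397, 0.7419).
e_1·a_3 = 0.4575·(-3) + 0.6100·4 + (-0.4575)·2 + (-0.4575)·(-1) = 0.6100; e_2·a_3 = (-0.2693)·(-3) + 0.4287·4 + (-0.4397)·2 + 0.7419·(-1) = 0.9013.
u_3 = a_3 − 0.6100·e_1 − 0.9013·e_2 = (-3.0364, 3.2416, 2.6753, -1.3896).
‖u_3‖ = 5.3680, so e_3 = (-0.5656, 0.6039, 0.4984, -0.2589).

Q = [[0.4575, -0.2693, -0.5656], [0.6100, 0.4287, 0.6039], [-0.4575, -0.4397, 0.4984], [-0.4575, 0.7419, -0.2589]], R = [[6.5574, 0.3050, 0.6100], [0.0000, 4.2317, 0.9013], [0.0000, 0.0000, 5.3680]]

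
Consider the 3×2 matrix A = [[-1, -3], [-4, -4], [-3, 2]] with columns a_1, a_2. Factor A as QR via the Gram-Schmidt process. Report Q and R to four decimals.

Q = [[-0.1961, -0.5270], [-0.7845, -0.4216], [-0.5883, 0.7379]], R = [[5.0990, 2.5495], [0.0000, 4.7434]]

a_1 = (-1, -4, -3); ‖a_1‖ = 5.0990, so e_1 = (-0.1961, -0.7845, -0.5883).
e_1·a_2 = (-0.1961)·(-3) + (-0.7845)·(-4) + (-0.5883)·2 = 2.5495.
u_2 = a_2 − 2.5495·e_1 = (-2.5000, -2.0000, 3.5000).
‖u_2‖ = 4.7434, so e_2 = (-0.5270, -0.4216, 0.7379).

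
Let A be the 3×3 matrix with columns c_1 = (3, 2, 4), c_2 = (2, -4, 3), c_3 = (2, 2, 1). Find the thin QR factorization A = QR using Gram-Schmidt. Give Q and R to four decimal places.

q_1 = c_1/‖c_1‖ = (3, 2, 4)/5.3852 = (0.5571, 0.3714, 0.7428).
r_{12} = q_1·c_2 = 1.8570.
u_2 = c_2 − 1.8570·q_1 = (0.9655, -4.6897, 1.6207).
‖u_2‖ = 5.0549, so q_2 = (0.1910, -0.9277, 0.3206).
r_{13} = q_1·c_3 = 2.5997; r_{23} = q_2·c_3 = -1.1529.
u_3 = c_3 − 2.5997·q_1 + 1.1529·q_2 = (0.7719, -0.0351, -0.5614).
‖u_3‖ = 0.9551, so q_3 = (0.8082, -0.0367, -0.5878).

Q = [[0.5571, 0.1910, 0.8082], [0.3714, -0.9277, -0.0367], [0.7428, 0.3206, -0.5878]], R = [[5.3852, 1.8570, 2.5997], [0.0000, 5.0549, -1.1529], [0.0000, 0.0000, 0.9551]]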